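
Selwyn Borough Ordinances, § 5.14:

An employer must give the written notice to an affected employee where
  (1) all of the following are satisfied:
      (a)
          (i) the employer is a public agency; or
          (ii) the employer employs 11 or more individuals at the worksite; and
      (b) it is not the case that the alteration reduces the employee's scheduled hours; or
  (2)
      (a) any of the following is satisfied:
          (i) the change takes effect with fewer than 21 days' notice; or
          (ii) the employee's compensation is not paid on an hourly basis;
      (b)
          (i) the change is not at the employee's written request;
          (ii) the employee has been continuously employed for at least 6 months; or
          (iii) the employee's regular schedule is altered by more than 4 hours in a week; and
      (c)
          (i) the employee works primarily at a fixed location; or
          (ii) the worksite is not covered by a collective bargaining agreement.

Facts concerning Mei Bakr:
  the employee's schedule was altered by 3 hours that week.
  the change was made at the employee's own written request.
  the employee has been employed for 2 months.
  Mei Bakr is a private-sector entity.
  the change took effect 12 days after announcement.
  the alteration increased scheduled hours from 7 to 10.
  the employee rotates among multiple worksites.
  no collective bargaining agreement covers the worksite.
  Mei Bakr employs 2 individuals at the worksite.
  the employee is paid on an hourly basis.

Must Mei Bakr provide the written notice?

(i) public agency — not met.
(ii) ≥ 11 at site — not met.
So (a) is not satisfied (F OR F).
(b) not (hours reduced) — holds.
So (1) is not satisfied (F AND T).
(i) < 21 days' notice — satisfied.
(ii) not (hourly-paid) — not met.
(a): T OR F → true.
(i) not employee-requested — not met.
(ii) tenure ≥ 6 mo. — not satisfied.
(iii) schedule shift > 4h — fails.
(b) = F OR F OR F = false.
(i) fixed location — not satisfied.
(ii) no CBA — met.
(c) = F OR T = true.
(2) = T AND F AND T = false.
Overall: F OR F → false.

No — not required.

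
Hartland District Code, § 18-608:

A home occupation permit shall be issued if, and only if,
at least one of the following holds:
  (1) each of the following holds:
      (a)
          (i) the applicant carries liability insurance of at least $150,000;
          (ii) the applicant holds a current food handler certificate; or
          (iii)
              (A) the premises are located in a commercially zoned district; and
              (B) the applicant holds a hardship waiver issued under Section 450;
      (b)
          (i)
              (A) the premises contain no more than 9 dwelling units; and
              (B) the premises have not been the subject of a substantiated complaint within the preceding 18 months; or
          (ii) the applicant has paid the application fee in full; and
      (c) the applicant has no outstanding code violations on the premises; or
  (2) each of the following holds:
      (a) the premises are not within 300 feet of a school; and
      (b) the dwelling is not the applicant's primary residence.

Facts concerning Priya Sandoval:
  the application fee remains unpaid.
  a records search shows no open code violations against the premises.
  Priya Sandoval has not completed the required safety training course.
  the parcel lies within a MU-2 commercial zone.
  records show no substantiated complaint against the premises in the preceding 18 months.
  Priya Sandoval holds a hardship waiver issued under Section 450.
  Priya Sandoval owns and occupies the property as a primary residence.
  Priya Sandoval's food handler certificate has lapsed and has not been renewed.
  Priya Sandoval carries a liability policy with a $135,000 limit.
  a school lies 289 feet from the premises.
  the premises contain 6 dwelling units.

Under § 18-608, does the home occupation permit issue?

Yes — granted.

(i) insurance ≥ $150,000 — not satisfied.
(ii) food handler cert. — fails.
(A) commercially zoned — holds.
(B) hardship waiver — holds.
(iii): T AND T → true.
(a) = F OR F OR T = true.
(A) ≤ 9 units — satisfied.
(B) no complaint in 18 mo. — satisfied.
(i) = T AND T = true.
(ii) fee paid — fails.
(b) = T OR F = true.
(c) no code violations — met.
(1): T AND T AND T → true.
(a) ≥300 ft from school — not satisfied.
(b) not (primary residence) — fails.
(2) = F AND F = false.
So Overall is satisfied (T OR F).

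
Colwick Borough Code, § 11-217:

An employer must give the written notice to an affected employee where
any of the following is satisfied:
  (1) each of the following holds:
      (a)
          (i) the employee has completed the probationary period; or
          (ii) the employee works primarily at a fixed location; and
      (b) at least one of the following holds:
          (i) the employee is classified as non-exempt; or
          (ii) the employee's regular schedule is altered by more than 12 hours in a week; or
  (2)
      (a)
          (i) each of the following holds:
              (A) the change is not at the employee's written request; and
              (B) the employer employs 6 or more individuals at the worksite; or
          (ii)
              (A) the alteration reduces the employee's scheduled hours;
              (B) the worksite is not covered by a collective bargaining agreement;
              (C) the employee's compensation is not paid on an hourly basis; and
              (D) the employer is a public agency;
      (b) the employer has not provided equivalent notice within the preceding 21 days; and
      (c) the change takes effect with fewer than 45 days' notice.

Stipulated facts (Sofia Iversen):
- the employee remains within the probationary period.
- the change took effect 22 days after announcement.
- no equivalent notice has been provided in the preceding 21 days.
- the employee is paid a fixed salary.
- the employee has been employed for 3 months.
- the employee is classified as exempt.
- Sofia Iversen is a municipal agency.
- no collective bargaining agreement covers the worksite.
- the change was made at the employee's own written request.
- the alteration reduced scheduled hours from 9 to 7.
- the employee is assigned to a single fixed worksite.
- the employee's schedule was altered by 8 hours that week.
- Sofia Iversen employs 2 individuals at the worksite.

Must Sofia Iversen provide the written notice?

Yes — required.

(i) past probation — not satisfied.
(ii) fixed location — satisfied.
(a) = F OR T = true.
(i) non-exempt — fails.
(ii) schedule shift > 12h — fails.
(b): F OR F → false.
(1): T AND F → false.
(A) not employee-requested — not satisfied.
(B) ≥ 6 at site — fails.
(i): F AND F → false.
(A) hours reduced — satisfied.
(B) no CBA — holds.
(C) not (hourly-paid) — holds.
(D) public agency — met.
(ii) = T AND T AND T AND T = true.
(a) = F OR T = true.
(b) no recent notice — holds.
(c) < 45 days' notice — holds.
So (2) is satisfied (T AND T AND T).
Overall: F OR T → true.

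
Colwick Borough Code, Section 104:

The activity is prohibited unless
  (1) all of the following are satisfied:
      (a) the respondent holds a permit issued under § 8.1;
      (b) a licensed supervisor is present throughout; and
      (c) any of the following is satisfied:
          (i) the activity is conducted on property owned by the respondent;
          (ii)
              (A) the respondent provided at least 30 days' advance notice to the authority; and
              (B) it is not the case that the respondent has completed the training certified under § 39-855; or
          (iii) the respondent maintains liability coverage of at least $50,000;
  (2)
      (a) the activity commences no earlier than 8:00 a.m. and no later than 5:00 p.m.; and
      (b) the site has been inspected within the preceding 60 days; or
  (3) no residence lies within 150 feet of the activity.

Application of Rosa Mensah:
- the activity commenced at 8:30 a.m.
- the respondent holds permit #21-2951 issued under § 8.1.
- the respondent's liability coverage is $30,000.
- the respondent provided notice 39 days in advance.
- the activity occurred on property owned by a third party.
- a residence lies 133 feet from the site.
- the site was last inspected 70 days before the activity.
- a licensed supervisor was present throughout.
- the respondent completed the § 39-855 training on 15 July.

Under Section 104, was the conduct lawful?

(a) holds permit — satisfied.
(b) supervisor present — holds.
(i) own property — fails.
(A) ≥30 days' notice — holds.
(B) not (training certified) — not satisfied.
(ii): T AND F → false.
(iii) coverage ≥ $50,000 — fails.
(c) = F OR F OR F = false.
(1) = T AND T AND F = false.
(a) start within hours — satisfied.
(b) site inspected — not met.
(2): T AND F → false.
(3) no residence in 150 ft — not satisfied.
So Overall is not satisfied (F OR F OR F).

No — unlawful.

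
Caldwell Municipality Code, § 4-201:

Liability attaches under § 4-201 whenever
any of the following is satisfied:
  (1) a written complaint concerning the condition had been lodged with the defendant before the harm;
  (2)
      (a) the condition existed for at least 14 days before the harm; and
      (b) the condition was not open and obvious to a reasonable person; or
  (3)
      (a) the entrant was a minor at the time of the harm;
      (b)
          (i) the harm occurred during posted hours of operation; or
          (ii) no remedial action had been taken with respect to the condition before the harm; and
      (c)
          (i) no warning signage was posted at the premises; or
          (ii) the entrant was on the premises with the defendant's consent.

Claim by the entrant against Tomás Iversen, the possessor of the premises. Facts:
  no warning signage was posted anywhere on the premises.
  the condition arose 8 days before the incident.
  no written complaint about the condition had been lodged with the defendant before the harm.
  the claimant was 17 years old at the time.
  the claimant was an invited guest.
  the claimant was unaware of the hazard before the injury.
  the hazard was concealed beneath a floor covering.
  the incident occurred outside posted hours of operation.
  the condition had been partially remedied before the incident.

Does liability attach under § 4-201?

No — not liable.

(1) complaint lodged — not met.
(a) condition ≥14 days old — not met.
(b) not open/obvious — satisfied.
So (2) is not satisfied (F AND T).
(a) entrant a minor — satisfied.
(i) during posted hours — not satisfied.
(ii) no remedial action — fails.
So (b) is not satisfied (F OR F).
(i) no signage posted — met.
(ii) consent to enter — holds.
(c): T OR T → true.
So (3) is not satisfied (T AND F AND T).
Overall: F OR F OR F → false.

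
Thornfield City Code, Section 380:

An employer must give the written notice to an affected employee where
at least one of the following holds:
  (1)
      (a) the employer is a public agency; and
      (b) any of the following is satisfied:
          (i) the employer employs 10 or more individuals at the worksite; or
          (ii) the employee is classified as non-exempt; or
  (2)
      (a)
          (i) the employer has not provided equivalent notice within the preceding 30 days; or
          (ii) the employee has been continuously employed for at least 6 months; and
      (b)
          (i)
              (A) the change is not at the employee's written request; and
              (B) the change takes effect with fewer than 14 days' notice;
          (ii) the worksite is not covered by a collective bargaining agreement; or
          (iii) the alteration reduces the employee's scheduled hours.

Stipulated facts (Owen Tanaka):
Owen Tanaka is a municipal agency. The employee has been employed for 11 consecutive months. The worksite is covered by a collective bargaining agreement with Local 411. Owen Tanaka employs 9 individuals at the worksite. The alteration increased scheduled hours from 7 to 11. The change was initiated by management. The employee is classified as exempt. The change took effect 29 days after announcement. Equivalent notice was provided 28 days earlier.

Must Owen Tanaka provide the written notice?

No — not required.

(a) public agency — holds.
(i) ≥ 10 at site — not satisfied.
(ii) non-exempt — not met.
So (b) is not satisfied (F OR F).
(1) = T AND F = false.
(i) no recent notice — fails.
(ii) tenure ≥ 6 mo. — holds.
(a) = F OR T = true.
(A) not employee-requested — holds.
(B) < 14 days' notice — fails.
(i) = T AND F = false.
(ii) no CBA — not satisfied.
(iii) hours reduced — not satisfied.
(b) = F OR F OR F = false.
So (2) is not satisfied (T AND F).
So Overall is not satisfied (F OR F).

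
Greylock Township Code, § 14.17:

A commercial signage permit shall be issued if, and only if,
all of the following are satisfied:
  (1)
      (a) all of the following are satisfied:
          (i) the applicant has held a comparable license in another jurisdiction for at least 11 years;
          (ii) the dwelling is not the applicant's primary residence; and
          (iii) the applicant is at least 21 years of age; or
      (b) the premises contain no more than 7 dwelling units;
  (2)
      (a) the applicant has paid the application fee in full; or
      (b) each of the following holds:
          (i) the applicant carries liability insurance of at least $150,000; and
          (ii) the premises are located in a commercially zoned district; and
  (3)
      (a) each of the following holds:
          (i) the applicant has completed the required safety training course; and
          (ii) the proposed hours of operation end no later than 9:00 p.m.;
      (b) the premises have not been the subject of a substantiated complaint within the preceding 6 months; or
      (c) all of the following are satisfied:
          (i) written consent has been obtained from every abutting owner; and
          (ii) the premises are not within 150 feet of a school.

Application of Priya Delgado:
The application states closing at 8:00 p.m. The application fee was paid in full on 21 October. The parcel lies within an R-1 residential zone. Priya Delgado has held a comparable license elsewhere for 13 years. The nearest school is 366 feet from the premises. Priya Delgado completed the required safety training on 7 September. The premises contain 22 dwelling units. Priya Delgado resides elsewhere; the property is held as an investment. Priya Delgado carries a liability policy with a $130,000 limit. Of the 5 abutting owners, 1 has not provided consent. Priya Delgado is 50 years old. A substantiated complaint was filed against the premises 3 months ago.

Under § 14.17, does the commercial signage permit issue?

(i) prior license ≥ 11 yr — met.
(ii) not (primary residence) — satisfied.
(iii) age ≥ 21 — satisfied.
(a): T AND T AND T → true.
(b) ≤ 7 units — not satisfied.
So (1) is satisfied (T OR F).
(a) fee paid — holds.
(i) insurance ≥ $150,000 — fails.
(ii) commercially zoned — fails.
(b): F AND F → false.
(2) = T OR F = true.
(i) safety training — met.
(ii) closes by 9 p.m. — met.
(a): T AND T → true.
(b) no complaint in 6 mo. — fails.
(i) all abutters consent — not satisfied.
(ii) ≥150 ft from school — satisfied.
(c) = F AND T = false.
(3): T OR F OR F → true.
Overall: T AND T AND T → true.

Yes — granted.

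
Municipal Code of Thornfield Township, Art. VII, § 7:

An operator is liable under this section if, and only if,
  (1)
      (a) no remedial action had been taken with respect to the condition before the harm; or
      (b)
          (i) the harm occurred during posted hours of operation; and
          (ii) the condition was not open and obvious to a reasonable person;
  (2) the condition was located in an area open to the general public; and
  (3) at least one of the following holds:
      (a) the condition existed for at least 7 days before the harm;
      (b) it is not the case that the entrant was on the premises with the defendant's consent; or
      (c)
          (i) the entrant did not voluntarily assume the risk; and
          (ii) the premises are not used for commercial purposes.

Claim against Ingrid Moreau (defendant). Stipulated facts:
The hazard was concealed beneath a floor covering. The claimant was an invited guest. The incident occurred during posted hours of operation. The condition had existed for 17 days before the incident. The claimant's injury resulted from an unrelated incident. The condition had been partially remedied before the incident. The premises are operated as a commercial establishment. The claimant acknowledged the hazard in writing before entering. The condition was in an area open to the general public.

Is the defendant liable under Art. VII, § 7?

Yes — liable.

(a) no remedial action — not met.
(i) during posted hours — satisfied.
(ii) not open/obvious — satisfied.
(b): T AND T → true.
So (1) is satisfied (F OR T).
(2) public area — satisfied.
(a) condition ≥7 days old — satisfied.
(b) not (consent to enter) — not met.
(i) no assumed risk — not met.
(ii) not (commercial use) — fails.
So (c) is not satisfied (F AND F).
So (3) is satisfied (T OR F OR F).
So Overall is satisfied (T AND T AND T).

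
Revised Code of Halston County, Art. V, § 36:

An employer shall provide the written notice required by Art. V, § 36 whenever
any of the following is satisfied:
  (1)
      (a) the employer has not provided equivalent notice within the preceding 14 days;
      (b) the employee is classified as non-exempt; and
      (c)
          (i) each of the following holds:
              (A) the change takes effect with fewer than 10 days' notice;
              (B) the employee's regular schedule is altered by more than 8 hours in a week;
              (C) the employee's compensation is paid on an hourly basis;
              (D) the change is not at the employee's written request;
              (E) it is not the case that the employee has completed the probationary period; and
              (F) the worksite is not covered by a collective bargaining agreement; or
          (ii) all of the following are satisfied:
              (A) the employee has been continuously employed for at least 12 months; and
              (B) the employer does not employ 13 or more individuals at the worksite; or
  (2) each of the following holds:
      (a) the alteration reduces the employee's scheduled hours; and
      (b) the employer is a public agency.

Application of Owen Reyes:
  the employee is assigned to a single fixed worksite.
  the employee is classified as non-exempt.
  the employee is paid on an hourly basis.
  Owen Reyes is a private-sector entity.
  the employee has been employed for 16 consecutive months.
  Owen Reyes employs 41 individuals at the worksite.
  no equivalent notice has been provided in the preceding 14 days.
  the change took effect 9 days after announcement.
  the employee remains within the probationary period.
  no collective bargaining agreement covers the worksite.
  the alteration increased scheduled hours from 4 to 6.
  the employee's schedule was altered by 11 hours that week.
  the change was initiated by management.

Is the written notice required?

(a) no recent notice — satisfied.
(b) non-exempt — holds.
(A) < 10 days' notice — holds.
(B) schedule shift > 8h — met.
(C) hourly-paid — holds.
(D) not employee-requested — met.
(E) not (past probation) — satisfied.
(F) no CBA — met.
(i): T AND T AND T AND T AND T AND T → true.
(A) tenure ≥ 12 mo. — holds.
(B) not (≥ 13 at site) — not satisfied.
(ii) = T AND F = false.
(c) = T OR F = true.
(1) = T AND T AND T = true.
(a) hours reduced — not met.
(b) public agency — fails.
(2): F AND F → false.
Overall = T OR F = true.

Yes — required.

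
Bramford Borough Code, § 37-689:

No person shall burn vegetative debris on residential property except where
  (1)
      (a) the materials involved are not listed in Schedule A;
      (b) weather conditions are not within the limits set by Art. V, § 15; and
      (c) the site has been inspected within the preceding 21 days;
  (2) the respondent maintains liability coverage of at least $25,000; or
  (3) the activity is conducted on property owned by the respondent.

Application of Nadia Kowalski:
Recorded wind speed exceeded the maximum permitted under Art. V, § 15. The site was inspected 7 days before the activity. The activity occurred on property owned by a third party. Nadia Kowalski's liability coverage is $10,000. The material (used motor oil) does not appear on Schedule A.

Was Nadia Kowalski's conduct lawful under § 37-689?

(a) not (Schedule A material) — satisfied.
(b) not (weather ok) — satisfied.
(c) site inspected — met.
(1): T AND T AND T → true.
(2) coverage ≥ $25,000 — fails.
(3) own property — not met.
Overall = T OR F OR F = true.

Yes — lawful.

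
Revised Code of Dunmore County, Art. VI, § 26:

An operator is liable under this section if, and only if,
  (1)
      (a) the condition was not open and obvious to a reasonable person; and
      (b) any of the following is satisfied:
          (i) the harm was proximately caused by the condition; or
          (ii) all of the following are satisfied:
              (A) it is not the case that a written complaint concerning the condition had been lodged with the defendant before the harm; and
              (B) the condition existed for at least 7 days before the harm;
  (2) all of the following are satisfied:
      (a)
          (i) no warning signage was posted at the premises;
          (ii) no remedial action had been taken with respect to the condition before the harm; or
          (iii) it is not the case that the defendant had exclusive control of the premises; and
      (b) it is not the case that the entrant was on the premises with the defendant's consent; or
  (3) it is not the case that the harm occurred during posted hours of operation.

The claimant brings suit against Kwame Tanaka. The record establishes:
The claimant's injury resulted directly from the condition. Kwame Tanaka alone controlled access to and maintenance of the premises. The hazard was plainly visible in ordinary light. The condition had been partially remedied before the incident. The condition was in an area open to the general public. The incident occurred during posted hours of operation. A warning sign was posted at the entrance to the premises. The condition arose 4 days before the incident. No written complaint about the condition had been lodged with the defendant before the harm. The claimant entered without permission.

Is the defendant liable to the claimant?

(a) not open/obvious — not met.
(i) proximate cause — met.
(A) not (complaint lodged) — satisfied.
(B) condition ≥7 days old — not satisfied.
(ii) = T AND F = false.
(b) = T OR F = true.
(1): F AND T → false.
(i) no signage posted — fails.
(ii) no remedial action — not met.
(iii) not (exclusive control) — not satisfied.
(a): F OR F OR F → false.
(b) not (consent to enter) — met.
(2) = F AND T = false.
(3) not (during posted hours) — not satisfied.
So Overall is not satisfied (F OR F OR F).

No — not liable.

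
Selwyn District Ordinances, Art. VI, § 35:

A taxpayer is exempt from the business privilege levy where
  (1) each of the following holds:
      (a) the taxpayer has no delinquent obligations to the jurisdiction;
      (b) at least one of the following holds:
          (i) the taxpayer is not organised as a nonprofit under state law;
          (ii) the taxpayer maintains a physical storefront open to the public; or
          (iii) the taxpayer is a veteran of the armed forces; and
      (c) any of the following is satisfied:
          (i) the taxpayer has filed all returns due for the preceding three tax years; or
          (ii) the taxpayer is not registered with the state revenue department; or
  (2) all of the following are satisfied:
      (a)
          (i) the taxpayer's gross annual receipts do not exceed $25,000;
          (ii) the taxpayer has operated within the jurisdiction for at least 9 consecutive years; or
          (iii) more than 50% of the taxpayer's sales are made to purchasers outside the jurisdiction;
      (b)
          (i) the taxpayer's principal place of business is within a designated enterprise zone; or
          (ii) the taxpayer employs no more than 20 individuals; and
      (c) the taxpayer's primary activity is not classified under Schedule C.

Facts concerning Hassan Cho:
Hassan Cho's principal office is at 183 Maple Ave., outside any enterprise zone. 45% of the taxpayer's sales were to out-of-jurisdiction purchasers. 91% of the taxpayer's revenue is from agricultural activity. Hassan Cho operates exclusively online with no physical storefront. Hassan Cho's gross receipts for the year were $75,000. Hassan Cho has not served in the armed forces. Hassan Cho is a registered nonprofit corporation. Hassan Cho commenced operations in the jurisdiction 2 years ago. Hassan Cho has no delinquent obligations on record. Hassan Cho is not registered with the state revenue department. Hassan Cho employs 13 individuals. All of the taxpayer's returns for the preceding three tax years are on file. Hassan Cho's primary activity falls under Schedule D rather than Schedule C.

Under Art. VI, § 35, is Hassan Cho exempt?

(a) no delinquency — satisfied.
(i) not (nonprofit) — not satisfied.
(ii) has storefront — not met.
(iii) veteran — fails.
So (b) is not satisfied (F OR F OR F).
(i) returns current — met.
(ii) not (state-registered) — met.
So (c) is satisfied (T OR T).
(1): T AND F AND T → false.
(i) receipts ≤ $25,000 — not satisfied.
(ii) ≥ 9 yrs in jurisdiction — not satisfied.
(iii) >50% out-of-jur. sales — not satisfied.
(a): F OR F OR F → false.
(i) in enterprise zone — fails.
(ii) ≤ 20 employees — satisfied.
(b): F OR T → true.
(c) not (Schedule C activity) — satisfied.
(2): F AND T AND T → false.
Overall: F OR F → false.

No — not exempt.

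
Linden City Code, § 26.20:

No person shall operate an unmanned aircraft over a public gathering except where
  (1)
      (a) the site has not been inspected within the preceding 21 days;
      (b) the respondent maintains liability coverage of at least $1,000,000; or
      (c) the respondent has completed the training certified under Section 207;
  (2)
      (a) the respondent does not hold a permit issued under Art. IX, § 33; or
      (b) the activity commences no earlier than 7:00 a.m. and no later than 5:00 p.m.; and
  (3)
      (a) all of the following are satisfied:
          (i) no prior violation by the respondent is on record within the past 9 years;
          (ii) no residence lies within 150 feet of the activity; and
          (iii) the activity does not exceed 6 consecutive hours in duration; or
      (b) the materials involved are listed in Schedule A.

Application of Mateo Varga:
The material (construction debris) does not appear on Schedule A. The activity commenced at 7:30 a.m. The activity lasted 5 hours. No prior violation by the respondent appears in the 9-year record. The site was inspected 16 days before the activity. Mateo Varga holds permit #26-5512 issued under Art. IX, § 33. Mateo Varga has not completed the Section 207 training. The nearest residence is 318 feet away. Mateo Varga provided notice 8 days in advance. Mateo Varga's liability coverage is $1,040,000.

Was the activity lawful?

Yes — lawful.

(a) not (site inspected) — not met.
(b) coverage ≥ $1,000,000 — holds.
(c) training certified — not satisfied.
(1) = F OR T OR F = true.
(a) not (holds permit) — not met.
(b) start within hours — satisfied.
(2): F OR T → true.
(i) no prior violation — holds.
(ii) no residence in 150 ft — met.
(iii) ≤ 6 hrs duration — satisfied.
(a) = T AND T AND T = true.
(b) Schedule A material — fails.
(3) = T OR F = true.
Overall = T AND T AND T = true.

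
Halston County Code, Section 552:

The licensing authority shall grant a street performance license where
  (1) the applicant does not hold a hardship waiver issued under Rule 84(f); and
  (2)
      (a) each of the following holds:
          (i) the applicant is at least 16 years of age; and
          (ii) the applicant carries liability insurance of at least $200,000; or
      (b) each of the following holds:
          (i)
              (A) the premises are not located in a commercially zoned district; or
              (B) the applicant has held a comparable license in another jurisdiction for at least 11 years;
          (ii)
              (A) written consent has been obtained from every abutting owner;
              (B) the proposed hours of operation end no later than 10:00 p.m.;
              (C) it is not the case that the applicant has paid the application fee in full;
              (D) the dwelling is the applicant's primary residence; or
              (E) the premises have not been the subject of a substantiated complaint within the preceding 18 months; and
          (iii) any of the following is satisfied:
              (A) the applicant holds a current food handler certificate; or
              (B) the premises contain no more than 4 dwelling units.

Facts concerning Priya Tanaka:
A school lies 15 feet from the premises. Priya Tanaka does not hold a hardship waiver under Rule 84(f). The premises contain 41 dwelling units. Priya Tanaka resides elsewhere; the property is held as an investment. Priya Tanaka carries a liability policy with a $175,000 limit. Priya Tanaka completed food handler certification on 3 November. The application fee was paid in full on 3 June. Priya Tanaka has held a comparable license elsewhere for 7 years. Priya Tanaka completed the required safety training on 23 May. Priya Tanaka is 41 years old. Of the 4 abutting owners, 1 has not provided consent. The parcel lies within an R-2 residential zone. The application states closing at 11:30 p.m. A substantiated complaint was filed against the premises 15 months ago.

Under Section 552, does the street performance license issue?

(1) not (hardship waiver) — holds.
(i) age ≥ 16 — met.
(ii) insurance ≥ $200,000 — not met.
So (a) is not satisfied (T AND F).
(A) not (commercially zoned) — holds.
(B) prior license ≥ 11 yr — not met.
(i): T OR F → true.
(A) all abutters consent — not met.
(B) closes by 10 p.m. — not met.
(C) not (fee paid) — fails.
(D) primary residence — fails.
(E) no complaint in 18 mo. — not met.
So (ii) is not satisfied (F OR F OR F OR F OR F).
(A) food handler cert. — holds.
(B) ≤ 4 units — fails.
So (iii) is satisfied (T OR F).
So (b) is not satisfied (T AND F AND T).
So (2) is not satisfied (F OR F).
Overall: T AND F → false.

No — denied.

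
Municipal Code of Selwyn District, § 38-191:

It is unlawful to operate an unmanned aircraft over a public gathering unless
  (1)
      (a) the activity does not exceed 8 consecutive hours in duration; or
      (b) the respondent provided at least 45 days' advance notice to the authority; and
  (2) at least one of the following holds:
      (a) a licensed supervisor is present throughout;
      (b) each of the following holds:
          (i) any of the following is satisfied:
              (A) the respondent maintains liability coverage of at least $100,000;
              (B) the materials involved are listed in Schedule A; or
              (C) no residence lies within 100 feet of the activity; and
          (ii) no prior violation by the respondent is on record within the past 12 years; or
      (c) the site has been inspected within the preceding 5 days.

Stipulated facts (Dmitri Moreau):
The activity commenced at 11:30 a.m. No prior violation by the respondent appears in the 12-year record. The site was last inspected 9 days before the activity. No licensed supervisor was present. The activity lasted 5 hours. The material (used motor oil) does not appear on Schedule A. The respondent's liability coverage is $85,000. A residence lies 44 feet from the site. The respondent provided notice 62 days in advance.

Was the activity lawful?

(a) ≤ 8 hrs duration — satisfied.
(b) ≥45 days' notice — met.
So (1) is satisfied (T OR T).
(a) supervisor present — fails.
(A) coverage ≥ $100,000 — fails.
(B) Schedule A material — fails.
(C) no residence in 100 ft — fails.
(i): F OR F OR F → false.
(ii) no prior violation — holds.
(b) = F AND T = false.
(c) site inspected — not satisfied.
(2) = F OR F OR F = false.
So Overall is not satisfied (T AND F).

No — unlawful.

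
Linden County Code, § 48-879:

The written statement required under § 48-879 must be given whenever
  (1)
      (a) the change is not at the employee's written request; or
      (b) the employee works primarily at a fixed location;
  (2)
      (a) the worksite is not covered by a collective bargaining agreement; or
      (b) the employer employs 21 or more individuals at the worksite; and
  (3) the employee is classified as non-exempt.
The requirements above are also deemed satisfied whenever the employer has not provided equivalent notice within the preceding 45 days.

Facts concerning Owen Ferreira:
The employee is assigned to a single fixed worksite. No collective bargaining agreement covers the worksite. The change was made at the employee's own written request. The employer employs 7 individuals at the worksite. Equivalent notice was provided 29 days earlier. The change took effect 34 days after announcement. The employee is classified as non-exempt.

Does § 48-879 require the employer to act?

Yes — required.

(a) not employee-requested — not met.
(b) fixed location — met.
(1) = F OR T = true.
(a) no CBA — met.
(b) ≥ 21 at site — not met.
So (2) is satisfied (T OR F).
(3) non-exempt — holds.
Overall = T AND T AND T = true.
Exception (no recent notice) — not satisfied.
Result: main true OR exception false → true.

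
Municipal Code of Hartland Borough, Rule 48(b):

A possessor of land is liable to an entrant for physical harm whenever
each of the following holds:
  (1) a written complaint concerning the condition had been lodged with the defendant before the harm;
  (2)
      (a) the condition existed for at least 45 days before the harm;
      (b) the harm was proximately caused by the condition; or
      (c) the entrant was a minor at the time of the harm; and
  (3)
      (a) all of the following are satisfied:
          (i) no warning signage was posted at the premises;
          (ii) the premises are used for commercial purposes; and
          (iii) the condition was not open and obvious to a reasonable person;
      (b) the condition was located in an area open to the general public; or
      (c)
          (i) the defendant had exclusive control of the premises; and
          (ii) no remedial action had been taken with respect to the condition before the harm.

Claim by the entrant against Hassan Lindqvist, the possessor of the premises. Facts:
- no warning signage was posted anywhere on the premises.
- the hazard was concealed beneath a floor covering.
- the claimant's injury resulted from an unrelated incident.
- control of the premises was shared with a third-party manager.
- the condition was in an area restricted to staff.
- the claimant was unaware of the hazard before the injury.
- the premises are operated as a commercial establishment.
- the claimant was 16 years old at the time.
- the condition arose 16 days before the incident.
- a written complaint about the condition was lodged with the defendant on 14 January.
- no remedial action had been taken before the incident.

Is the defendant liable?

Yes — liable.

(1) complaint lodged — satisfied.
(a) condition ≥45 days old — fails.
(b) proximate cause — not satisfied.
(c) entrant a minor — satisfied.
(2) = F OR F OR T = true.
(i) no signage posted — met.
(ii) commercial use — satisfied.
(iii) not open/obvious — satisfied.
(a): T AND T AND T → true.
(b) public area — not met.
(i) exclusive control — fails.
(ii) no remedial action — satisfied.
(c) = F AND T = false.
(3) = T OR F OR F = true.
Overall: T AND T AND T → true.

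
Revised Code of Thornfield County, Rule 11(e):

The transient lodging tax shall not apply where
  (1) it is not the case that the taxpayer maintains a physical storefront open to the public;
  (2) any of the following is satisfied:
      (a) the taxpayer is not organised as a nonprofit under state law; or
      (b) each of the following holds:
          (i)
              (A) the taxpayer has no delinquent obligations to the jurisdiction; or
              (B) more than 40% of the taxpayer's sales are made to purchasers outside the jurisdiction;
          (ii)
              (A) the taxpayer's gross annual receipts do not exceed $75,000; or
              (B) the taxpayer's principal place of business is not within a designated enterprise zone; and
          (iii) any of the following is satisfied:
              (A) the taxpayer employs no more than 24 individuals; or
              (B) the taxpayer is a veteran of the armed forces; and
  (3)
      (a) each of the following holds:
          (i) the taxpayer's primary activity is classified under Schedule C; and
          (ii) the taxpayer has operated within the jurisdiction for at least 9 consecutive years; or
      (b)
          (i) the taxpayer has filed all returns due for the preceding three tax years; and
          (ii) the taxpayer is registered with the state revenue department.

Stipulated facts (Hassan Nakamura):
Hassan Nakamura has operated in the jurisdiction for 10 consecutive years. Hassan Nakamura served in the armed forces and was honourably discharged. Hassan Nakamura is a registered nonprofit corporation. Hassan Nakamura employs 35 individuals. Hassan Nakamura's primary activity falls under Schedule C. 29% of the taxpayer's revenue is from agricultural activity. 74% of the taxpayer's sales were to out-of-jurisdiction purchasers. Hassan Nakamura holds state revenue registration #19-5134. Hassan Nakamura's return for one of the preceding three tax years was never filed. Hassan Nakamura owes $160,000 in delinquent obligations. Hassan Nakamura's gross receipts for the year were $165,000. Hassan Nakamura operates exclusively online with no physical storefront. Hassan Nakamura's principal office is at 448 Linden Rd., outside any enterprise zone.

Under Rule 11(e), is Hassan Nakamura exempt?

(1) not (has storefront) — holds.
(a) not (nonprofit) — not met.
(A) no delinquency — fails.
(B) >40% out-of-jur. sales — holds.
(i): F OR T → true.
(A) receipts ≤ $75,000 — not met.
(B) not (in enterprise zone) — satisfied.
(ii): F OR T → true.
(A) ≤ 24 employees — not met.
(B) veteran — holds.
So (iii) is satisfied (F OR T).
(b): T AND T AND T → true.
(2): F OR T → true.
(i) Schedule C activity — met.
(ii) ≥ 9 yrs in jurisdiction — met.
(a): T AND T → true.
(i) returns current — not satisfied.
(ii) state-registered — holds.
So (b) is not satisfied (F AND T).
So (3) is satisfied (T OR F).
So Overall is satisfied (T AND T AND T).

Yes — exempt.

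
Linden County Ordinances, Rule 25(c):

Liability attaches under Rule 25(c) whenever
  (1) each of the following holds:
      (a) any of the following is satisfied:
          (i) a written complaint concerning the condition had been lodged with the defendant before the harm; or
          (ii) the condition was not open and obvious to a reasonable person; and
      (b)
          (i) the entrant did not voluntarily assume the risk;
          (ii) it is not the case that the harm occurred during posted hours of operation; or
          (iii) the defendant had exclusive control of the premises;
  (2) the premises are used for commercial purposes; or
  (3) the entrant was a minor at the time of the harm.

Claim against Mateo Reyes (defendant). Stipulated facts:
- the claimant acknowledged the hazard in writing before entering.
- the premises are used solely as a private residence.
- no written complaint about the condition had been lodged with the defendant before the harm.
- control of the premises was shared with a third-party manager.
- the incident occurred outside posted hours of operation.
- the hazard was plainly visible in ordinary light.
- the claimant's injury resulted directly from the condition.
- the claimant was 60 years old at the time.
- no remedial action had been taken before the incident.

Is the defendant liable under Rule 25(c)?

(i) complaint lodged — fails.
(ii) not open/obvious — not satisfied.
(a) = F OR F = false.
(i) no assumed risk — fails.
(ii) not (during posted hours) — satisfied.
(iii) exclusive control — not met.
(b) = F OR T OR F = true.
(1) = F AND T = false.
(2) commercial use — fails.
(3) entrant a minor — not satisfied.
Overall = F OR F OR F = false.

No — not liable.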